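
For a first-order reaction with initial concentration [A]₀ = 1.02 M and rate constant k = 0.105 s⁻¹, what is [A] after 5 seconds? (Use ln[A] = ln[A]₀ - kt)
0.6034 M

ln[A] = ln[A]₀ - k·t = ln(1.02) - (0.105)·(5) = 0.0198 - 0.5250 = -0.5052
[A] = e^(-0.5052) = 0.6034 M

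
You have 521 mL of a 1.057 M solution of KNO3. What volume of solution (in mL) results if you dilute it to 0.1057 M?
Using M₁V₁ = M₂V₂:
1.057 × 521 = 0.1057 × V₂
V₂ = (1.057 × 521) / 0.1057 = 5210 mL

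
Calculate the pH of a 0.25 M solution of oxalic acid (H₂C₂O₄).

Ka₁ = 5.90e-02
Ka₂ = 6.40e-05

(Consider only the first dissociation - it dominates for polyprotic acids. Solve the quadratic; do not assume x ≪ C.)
pH = 1.02

x² + Ka₁·x − Ka₁·C = 0 with Ka₁ = 5.90e-02, C = 0.25.
x = (−Ka₁ + √(Ka₁² + 4·Ka₁·C))/2 = 9.5481e-02 M, so pH = 1.02.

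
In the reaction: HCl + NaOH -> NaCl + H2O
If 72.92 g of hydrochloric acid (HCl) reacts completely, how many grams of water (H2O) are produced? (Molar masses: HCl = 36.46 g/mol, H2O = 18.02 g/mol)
Moles of HCl = 72.92 g ÷ 36.46 g/mol = 2 mol
Mole ratio: 1 mol H2O / 1 mol HCl
Moles of H2O = 2 × (1/1) = 2 mol
Mass of H2O = 2 mol × 18.02 g/mol = 36.04 g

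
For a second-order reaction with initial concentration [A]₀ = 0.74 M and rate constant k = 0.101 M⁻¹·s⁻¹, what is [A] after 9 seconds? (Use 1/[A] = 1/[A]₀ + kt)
0.4424 M

1/[A] = 1/[A]₀ + k·t = 1/0.74 + (0.101)·(9) = 1.3514 + 0.9090 = 2.2604
[A] = 1/2.2604 = 0.4424 M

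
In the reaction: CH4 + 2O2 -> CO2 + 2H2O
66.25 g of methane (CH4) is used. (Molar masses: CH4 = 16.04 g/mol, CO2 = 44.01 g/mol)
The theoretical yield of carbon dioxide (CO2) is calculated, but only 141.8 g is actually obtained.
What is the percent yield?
Moles of CH4 = 66.25 g ÷ 16.04 g/mol = 4.1303 mol
Mole ratio: 1 mol CO2 / 1 mol CH4
Moles of CO2 = 4.1303 × (1/1) = 4.1303 mol
Theoretical yield = 4.1303 mol × 44.01 g/mol = 181.77 g
Actual yield = 141.8 g
Percent yield = (141.8 / 181.77) × 100% = 78.0%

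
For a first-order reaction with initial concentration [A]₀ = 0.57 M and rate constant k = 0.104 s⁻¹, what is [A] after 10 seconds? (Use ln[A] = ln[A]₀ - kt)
0.2015 M

ln[A] = ln[A]₀ - k·t = ln(0.57) - (0.104)·(10) = -0.5621 - 1.0400 = -1.6021
[A] = e^(-1.6021) = 0.2015 M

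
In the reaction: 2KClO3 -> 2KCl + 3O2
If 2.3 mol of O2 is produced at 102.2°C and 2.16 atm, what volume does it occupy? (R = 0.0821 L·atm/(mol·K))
T = 102.2°C + 273.15 = 375.35 K
V = nRT/P = (2.3 × 0.0821 × 375.35) / 2.16
V = 32.81 L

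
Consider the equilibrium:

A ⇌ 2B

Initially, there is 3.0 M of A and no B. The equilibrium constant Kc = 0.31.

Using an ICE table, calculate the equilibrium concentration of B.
[B] = 0.890 M

ICE: [A] = 3.0 − x, [B] = 2x.
Kc = (2x)²/(3.0 − x) = 0.31 ⇒ 4x² + 0.31x − 0.93 = 0.
x = (−0.31 + √(0.31² + 4·4·0.93))/(2·4) = (−0.31 + √14.976)/8 = 0.44499.
[B] = 2x = 0.890 M.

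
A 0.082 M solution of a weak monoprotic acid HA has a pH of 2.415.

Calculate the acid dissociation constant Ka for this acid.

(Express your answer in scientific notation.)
K_a = 1.89e-04

[H⁺] = 10^(−pH) = 10^(−2.415) = 3.846e-03 M. For HA ⇌ H⁺ + A⁻, Ka = x²/(C − x) = (3.846e-03)²/(0.082 − 3.846e-03) = 1.89e-04.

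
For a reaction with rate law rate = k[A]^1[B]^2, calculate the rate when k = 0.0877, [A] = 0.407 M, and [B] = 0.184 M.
0.001208 M/s

rate = k·[A]^1·[B]^2 = 0.0877·(0.407)^1·(0.184)^2 = 0.0877·0.407·0.033856 = 0.001208 M/s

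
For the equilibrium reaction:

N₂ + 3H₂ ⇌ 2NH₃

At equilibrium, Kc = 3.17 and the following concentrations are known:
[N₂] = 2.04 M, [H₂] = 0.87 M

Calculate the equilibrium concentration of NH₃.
[NH₃] = 2.0636 M

Kc = ([NH₃]^2) / ([N₂] × [H₂]^3) = 3.17
[NH₃]^2 = Kc · (reactant terms)/(other product terms) = 3.17 · 1.3433 / 1 = 4.2584
[NH₃] = (4.2584)^(1/2) = 2.0636 M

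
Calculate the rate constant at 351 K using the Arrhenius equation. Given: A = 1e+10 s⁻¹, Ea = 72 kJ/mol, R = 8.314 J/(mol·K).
1.93e-01 s⁻¹

k = A·exp(-Ea/(R·T)) = 1e+10·exp(-72000/(8.314·351)) = 1e+10·exp(-24.6726) = 1e+10·1.9267e-11 = 1.93e-01 s⁻¹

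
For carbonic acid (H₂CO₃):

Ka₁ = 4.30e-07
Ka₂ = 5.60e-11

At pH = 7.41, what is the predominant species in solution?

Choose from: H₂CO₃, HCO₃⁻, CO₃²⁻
HCO₃⁻

pKa1 = 6.37, pKa2 = 10.25. Each pKa is the crossover between adjacent species; pH = 7.41 lies in the region where HCO₃⁻ predominates.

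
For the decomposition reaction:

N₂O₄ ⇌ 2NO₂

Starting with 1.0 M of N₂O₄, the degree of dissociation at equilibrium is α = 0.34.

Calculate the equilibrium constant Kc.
K_c = 0.7006

x = α·[A]₀ = 0.34 × 1.0 = 0.34 M dissociated.
At eq: [N₂O₄] = 1.0 − 0.34 = 0.66 M; [NO₂] = 2x = 0.68 M.
Kc = [NO₂]²/[N₂O₄] = (0.68)²/0.66 = 0.7006.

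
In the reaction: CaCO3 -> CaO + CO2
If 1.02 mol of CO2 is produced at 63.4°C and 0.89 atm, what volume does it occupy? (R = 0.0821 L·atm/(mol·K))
T = 63.4°C + 273.15 = 336.55 K
V = nRT/P = (1.02 × 0.0821 × 336.55) / 0.89
V = 31.67 L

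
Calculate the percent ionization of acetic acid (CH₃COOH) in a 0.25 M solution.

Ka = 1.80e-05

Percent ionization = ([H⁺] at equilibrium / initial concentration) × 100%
Percent ionization = 0.845%

Let x = [H⁺]. Ka = x²/(C - x) ⇒ x² + (1.80e-05)x - (1.80e-05)(0.25) = 0. x = 2.1123e-03. Percent = (2.1123e-03/0.25) × 100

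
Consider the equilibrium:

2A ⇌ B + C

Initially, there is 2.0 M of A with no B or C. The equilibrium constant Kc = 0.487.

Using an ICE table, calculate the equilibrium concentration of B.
[B] = 0.583 M

ICE: [A] = 2.0 − 2x, [B] = [C] = x.
Kc = x²/(2.0 − 2x)² = 0.487 ⇒ √Kc = x/(2.0 − 2x).
x = √0.487·2.0/(1 + 2√0.487) = 0.69785·2.0/2.3957 = 0.58259.
[B] = x = 0.583 M.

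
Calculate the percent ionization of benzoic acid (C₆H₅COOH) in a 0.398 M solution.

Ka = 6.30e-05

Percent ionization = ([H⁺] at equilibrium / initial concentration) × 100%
Percent ionization = 1.25%

Let x = [H⁺]. Ka = x²/(C - x) ⇒ x² + (6.30e-05)x - (6.30e-05)(0.398) = 0. x = 4.9760e-03. Percent = (4.9760e-03/0.398) × 100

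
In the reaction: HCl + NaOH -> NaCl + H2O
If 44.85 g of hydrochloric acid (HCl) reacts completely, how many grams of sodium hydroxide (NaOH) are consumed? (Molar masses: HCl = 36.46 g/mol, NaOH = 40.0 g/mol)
Moles of HCl = 44.85 g ÷ 36.46 g/mol = 1.23012 mol
Mole ratio: 1 mol NaOH / 1 mol HCl
Moles of NaOH = 1.23012 × (1/1) = 1.23012 mol
Mass of NaOH = 1.23012 mol × 40.0 g/mol = 49.2 g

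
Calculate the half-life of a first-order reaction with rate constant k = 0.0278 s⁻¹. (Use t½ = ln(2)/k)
24.93 s

t½ = ln(2)/k = 0.6931/0.0278 = 24.93 s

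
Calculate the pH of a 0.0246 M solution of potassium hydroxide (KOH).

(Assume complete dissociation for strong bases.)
pH = 12.39

[OH⁻] = 0.0246 M for strong base. pOH = -log[OH⁻] = 1.61, pH = 14 - pOH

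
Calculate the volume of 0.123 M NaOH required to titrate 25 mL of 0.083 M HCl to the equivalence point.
V_{base} = 16.9 mL

At equivalence: moles acid = moles base.
moles HCl = 0.083 M × 0.025 L = 0.002075 mol
V_NaOH = 0.002075 mol ÷ 0.123 M = 0.01687 L = 16.9 mL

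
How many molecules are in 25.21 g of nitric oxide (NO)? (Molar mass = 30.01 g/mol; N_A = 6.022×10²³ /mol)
Moles = 25.21 g ÷ 30.01 g/mol = 0.840053 mol
Molecules = 0.840053 mol × 6.022×10²³ /mol = 5.059e+23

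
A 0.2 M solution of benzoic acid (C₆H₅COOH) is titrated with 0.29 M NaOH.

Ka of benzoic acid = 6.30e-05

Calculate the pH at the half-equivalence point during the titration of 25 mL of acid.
pH = pKa = 4.20

At the half-equivalence point, [HA] = [A⁻], so by Henderson–Hasselbalch pH = pKa + log(1) = pKa.
pKa = −log(6.30e-05) = 4.20.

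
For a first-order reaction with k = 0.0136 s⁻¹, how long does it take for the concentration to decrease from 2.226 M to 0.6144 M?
94.66 s

From ln[A] = ln[A]₀ - k·t: t = ln([A]₀/[A])/k = ln(2.226/0.6144)/0.0136 = ln(3.6230)/0.0136 = 1.2873/0.0136 = 94.66 s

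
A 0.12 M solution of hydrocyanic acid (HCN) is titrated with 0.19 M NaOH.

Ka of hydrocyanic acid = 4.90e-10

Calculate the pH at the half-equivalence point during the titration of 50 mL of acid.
pH = pKa = 9.31

At the half-equivalence point, [HA] = [A⁻], so by Henderson–Hasselbalch pH = pKa + log(1) = pKa.
pKa = −log(4.90e-10) = 9.31.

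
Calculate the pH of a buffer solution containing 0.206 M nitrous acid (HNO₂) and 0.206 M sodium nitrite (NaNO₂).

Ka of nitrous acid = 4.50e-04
pH = 3.35

pKa = -log(4.50e-04) = 3.35. pH = pKa + log([A⁻]/[HA]) = 3.35 + log(0.206/0.206)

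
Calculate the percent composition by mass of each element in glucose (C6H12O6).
C: 40.00%, H: 6.71%, O: 53.29%

Molar mass of C6H12O6 = 180.16 g/mol
% C = (6 × 12.01) / 180.16 × 100% = 72.06 / 180.16 × 100% = 40.00%
% H = (12 × 1.008) / 180.16 × 100% = 12.096 / 180.16 × 100% = 6.71%
% O = (6 × 16.0) / 180.16 × 100% = 96 / 180.16 × 100% = 53.29%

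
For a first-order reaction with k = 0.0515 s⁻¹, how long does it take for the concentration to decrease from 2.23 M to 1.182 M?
12.33 s

From ln[A] = ln[A]₀ - k·t: t = ln([A]₀/[A])/k = ln(2.23/1.182)/0.0515 = ln(1.8866)/0.0515 = 0.6348/0.0515 = 12.33 s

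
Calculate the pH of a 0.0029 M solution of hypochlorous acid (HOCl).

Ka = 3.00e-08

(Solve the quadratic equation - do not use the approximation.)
pH = 5.03

x² + Ka×x - Ka×C = 0. Using quadratic formula: [H⁺] = 9.3124e-06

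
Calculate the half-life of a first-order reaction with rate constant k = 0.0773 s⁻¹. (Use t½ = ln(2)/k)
8.97 s

t½ = ln(2)/k = 0.6931/0.0773 = 8.97 s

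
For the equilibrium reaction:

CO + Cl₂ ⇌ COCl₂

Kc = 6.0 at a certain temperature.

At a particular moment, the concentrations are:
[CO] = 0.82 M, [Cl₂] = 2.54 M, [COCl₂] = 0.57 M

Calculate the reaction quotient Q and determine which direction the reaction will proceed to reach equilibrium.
Q = 0.274, Q < K, reaction proceeds forward (toward products)

Q = ([COCl₂]) / ([CO] × [Cl₂])
  = ((0.57)) / ((0.82)·(2.54)) = 0.57/2.0828 = 0.2737
Since Q = 0.2737 < Kc = 6.0, the reaction proceeds forward (toward products) to reach equilibrium.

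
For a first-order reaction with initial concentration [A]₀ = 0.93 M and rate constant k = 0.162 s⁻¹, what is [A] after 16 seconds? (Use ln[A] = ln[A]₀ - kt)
0.0696 M

ln[A] = ln[A]₀ - k·t = ln(0.93) - (0.162)·(16) = -0.0726 - 2.5920 = -2.6646
[A] = e^(-2.6646) = 0.0696 M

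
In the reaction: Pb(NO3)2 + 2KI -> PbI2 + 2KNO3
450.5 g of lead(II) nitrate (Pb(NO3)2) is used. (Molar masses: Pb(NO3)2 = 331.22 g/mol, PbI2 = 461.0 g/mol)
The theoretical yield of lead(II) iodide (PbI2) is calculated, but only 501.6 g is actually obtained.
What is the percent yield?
Moles of Pb(NO3)2 = 450.5 g ÷ 331.22 g/mol = 1.36012 mol
Mole ratio: 1 mol PbI2 / 1 mol Pb(NO3)2
Moles of PbI2 = 1.36012 × (1/1) = 1.36012 mol
Theoretical yield = 1.36012 mol × 461.0 g/mol = 627.02 g
Actual yield = 501.6 g
Percent yield = (501.6 / 627.02) × 100% = 80.0%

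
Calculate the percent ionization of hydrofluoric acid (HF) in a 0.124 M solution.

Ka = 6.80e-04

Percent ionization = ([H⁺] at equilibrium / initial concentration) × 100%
Percent ionization = 7.14%

Let x = [H⁺]. Ka = x²/(C - x) ⇒ x² + (6.80e-04)x - (6.80e-04)(0.124) = 0. x = 8.8489e-03. Percent = (8.8489e-03/0.124) × 100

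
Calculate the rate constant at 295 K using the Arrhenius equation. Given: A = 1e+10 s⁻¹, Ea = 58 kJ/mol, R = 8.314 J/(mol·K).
5.37e-01 s⁻¹

k = A·exp(-Ea/(R·T)) = 1e+10·exp(-58000/(8.314·295)) = 1e+10·exp(-23.6481) = 1e+10·5.3674e-11 = 5.37e-01 s⁻¹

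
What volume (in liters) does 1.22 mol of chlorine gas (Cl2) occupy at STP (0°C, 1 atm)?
At STP, 1 mol of gas occupies 22.4 L
Volume = 1.22 mol × 22.4 L/mol = 27.33 L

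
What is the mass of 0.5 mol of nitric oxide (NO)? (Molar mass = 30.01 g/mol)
Mass = 0.5 mol × 30.01 g/mol = 15.01 g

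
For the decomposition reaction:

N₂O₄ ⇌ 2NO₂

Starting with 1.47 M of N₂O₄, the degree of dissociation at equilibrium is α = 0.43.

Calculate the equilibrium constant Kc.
K_c = 1.9074

x = α·[A]₀ = 0.43 × 1.47 = 0.6321 M dissociated.
At eq: [N₂O₄] = 1.47 − 0.6321 = 0.8379 M; [NO₂] = 2x = 1.264 M.
Kc = [NO₂]²/[N₂O₄] = (1.264)²/0.8379 = 1.907.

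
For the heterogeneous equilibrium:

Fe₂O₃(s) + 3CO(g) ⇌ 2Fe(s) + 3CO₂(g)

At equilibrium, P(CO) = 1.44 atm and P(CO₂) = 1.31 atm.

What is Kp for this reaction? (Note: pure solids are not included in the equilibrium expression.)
K_p = 0.753

Solids (Fe₂O₃, Fe) are excluded.
Kp = P(CO₂)³/P(CO)³ = (1.31)³/(1.44)³ = 2.248/2.986 = 0.753.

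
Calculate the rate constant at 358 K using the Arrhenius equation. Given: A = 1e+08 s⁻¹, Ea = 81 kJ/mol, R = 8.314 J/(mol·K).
1.52e-04 s⁻¹

k = A·exp(-Ea/(R·T)) = 1e+08·exp(-81000/(8.314·358)) = 1e+08·exp(-27.2140) = 1e+08·1.5175e-12 = 1.52e-04 s⁻¹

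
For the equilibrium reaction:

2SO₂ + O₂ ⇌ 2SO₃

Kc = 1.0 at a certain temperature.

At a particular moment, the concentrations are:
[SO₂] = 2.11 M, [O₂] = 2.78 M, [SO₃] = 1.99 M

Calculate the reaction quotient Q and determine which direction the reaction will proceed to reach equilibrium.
Q = 0.320, Q < K, reaction proceeds forward (toward products)

Q = ([SO₃]^2) / ([SO₂]^2 × [O₂])
  = ((1.99)^2) / ((2.11)^2·(2.78)) = 3.9601/12.377 = 0.32
Since Q = 0.32 < Kc = 1.0, the reaction proceeds forward (toward products) to reach equilibrium.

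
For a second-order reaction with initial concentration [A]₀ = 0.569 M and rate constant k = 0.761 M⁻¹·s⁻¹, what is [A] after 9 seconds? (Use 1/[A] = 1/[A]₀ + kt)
0.1162 M

1/[A] = 1/[A]₀ + k·t = 1/0.569 + (0.761)·(9) = 1.7575 + 6.8490 = 8.6065
[A] = 1/8.6065 = 0.1162 M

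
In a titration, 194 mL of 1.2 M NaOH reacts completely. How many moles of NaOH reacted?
Moles = Molarity × Volume (L)
Moles = 1.2 M × 0.194 L = 0.2328 mol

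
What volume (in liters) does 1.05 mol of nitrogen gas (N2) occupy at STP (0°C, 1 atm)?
At STP, 1 mol of gas occupies 22.4 L
Volume = 1.05 mol × 22.4 L/mol = 23.52 L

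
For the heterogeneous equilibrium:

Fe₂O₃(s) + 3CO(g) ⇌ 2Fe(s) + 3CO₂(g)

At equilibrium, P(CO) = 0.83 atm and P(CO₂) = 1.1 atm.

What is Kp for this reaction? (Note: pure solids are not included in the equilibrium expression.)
K_p = 2.328

Solids (Fe₂O₃, Fe) are excluded.
Kp = P(CO₂)³/P(CO)³ = (1.1)³/(0.83)³ = 1.331/0.5718 = 2.328.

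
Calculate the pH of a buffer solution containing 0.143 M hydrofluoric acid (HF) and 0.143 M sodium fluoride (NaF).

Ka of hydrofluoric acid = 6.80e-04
pH = 3.17

pKa = -log(6.80e-04) = 3.17. pH = pKa + log([A⁻]/[HA]) = 3.17 + log(0.143/0.143)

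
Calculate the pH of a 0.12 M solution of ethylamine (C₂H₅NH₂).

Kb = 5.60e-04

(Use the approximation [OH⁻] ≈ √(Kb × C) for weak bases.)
pH = 11.91

[OH⁻] = √(Kb × C) = √(5.60e-04 × 0.12) = 8.1976e-03. pOH = 2.09, pH = 14 - pOH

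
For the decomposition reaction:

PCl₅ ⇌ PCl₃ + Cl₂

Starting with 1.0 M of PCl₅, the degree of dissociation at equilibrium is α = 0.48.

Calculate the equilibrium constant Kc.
K_c = 0.4431

x = α·[A]₀ = 0.48 × 1.0 = 0.48 M dissociated.
At eq: [PCl₅] = 1.0 − 0.48 = 0.52 M; [PCl₃] = [Cl₂] = x = 0.48 M.
Kc = [PCl₃][Cl₂]/[PCl₅] = (0.48)²/0.52 = 0.4431.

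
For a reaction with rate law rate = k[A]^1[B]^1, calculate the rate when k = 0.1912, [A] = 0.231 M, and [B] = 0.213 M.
0.009408 M/s

rate = k·[A]^1·[B]^1 = 0.1912·(0.231)^1·(0.213)^1 = 0.1912·0.231·0.213 = 0.009408 M/s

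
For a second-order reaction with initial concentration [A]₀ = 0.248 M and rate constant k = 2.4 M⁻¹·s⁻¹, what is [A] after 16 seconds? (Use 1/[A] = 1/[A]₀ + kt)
0.0236 M

1/[A] = 1/[A]₀ + k·t = 1/0.248 + (2.4)·(16) = 4.0323 + 38.4000 = 42.4323
[A] = 1/42.4323 = 0.0236 M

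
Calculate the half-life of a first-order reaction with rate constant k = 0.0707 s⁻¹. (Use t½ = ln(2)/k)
9.80 s

t½ = ln(2)/k = 0.6931/0.0707 = 9.80 s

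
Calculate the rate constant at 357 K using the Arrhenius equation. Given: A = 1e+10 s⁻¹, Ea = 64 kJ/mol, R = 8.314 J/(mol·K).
4.32e+00 s⁻¹

k = A·exp(-Ea/(R·T)) = 1e+10·exp(-64000/(8.314·357)) = 1e+10·exp(-21.5626) = 1e+10·4.3198e-10 = 4.32e+00 s⁻¹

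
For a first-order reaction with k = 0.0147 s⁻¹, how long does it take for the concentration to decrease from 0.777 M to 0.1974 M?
93.21 s

From ln[A] = ln[A]₀ - k·t: t = ln([A]₀/[A])/k = ln(0.777/0.1974)/0.0147 = ln(3.9362)/0.0147 = 1.3702/0.0147 = 93.21 s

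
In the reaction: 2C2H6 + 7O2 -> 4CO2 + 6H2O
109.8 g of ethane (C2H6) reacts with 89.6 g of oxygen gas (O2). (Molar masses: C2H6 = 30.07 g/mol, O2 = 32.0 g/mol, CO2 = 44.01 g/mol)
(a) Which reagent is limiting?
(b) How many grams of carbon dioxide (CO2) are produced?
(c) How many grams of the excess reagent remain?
(a) O2, (b) 70.42 g, (c) 85.74 g

Moles of C2H6 = 109.8 g ÷ 30.07 g/mol = 3.65148 mol
Moles of O2 = 89.6 g ÷ 32.0 g/mol = 2.8 mol
Moles ÷ coefficient: C2H6: 3.65148/2 = 1.826, O2: 2.8/7 = 0.4
(a) O2 has the smaller value, so O2 is the limiting reagent.
(b) Moles of CO2 = 2.8 mol O2 × (4/7) = 1.6 mol; mass = 1.6 mol × 44.01 g/mol = 70.42 g
(c) C2H6 consumed = 2.8 × (2/7) = 0.8 mol; remaining = 3.65148 − 0.8 = 2.85148 mol; mass = 2.85148 mol × 30.07 g/mol = 85.74 g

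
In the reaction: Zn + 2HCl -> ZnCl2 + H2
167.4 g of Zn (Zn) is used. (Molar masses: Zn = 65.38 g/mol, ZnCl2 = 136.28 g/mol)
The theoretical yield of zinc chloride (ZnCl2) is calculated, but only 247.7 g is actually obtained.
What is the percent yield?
Moles of Zn = 167.4 g ÷ 65.38 g/mol = 2.56042 mol
Mole ratio: 1 mol ZnCl2 / 1 mol Zn
Moles of ZnCl2 = 2.56042 × (1/1) = 2.56042 mol
Theoretical yield = 2.56042 mol × 136.28 g/mol = 348.93 g
Actual yield = 247.7 g
Percent yield = (247.7 / 348.93) × 100% = 71.0%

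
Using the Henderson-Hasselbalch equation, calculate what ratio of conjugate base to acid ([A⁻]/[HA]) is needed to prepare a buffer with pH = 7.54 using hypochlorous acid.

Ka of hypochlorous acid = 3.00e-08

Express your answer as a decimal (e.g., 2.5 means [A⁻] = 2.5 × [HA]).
[A⁻]/[HA] = 1.040

pKa = −log(3.00e-08) = 7.5229. pH = pKa + log([A⁻]/[HA]). 7.54 = 7.5229 + log(ratio). log(ratio) = 7.54 − 7.5229 = 0.0171. ratio = 10^(0.0171) = 1.040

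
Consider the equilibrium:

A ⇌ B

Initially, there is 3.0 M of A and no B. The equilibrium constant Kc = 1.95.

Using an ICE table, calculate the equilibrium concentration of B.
[B] = 1.983 M

ICE: [A] = 3.0 − x, [B] = x.
Kc = x/(3.0 − x) = 1.95 ⇒ x = 1.95·3.0/(1 + 1.95) = 5.85/2.95 = 1.983.
[B] = x = 1.983 M.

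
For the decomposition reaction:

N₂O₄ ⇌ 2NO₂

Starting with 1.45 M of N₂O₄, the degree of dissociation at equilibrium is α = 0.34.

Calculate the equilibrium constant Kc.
K_c = 1.0159

x = α·[A]₀ = 0.34 × 1.45 = 0.493 M dissociated.
At eq: [N₂O₄] = 1.45 − 0.493 = 0.957 M; [NO₂] = 2x = 0.986 M.
Kc = [NO₂]²/[N₂O₄] = (0.986)²/0.957 = 1.016.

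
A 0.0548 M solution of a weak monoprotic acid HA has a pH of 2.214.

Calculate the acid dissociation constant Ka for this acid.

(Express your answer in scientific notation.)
K_a = 7.67e-04

[H⁺] = 10^(−pH) = 10^(−2.214) = 6.109e-03 M. For HA ⇌ H⁺ + A⁻, Ka = x²/(C − x) = (6.109e-03)²/(0.0548 − 6.109e-03) = 7.67e-04.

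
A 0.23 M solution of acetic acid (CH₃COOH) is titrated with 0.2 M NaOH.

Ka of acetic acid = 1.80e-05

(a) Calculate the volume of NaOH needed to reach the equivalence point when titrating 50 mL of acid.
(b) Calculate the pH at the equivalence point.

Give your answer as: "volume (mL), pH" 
V = 57.5 mL, pH = 8.89

(a) At equivalence: moles acid = moles base.
moles acid = 0.23 × 0.05 = 0.0115 mol; V_NaOH = 0.0115/0.2 = 0.0575 L = 57.5 mL.
(b) At equivalence, all acid → conjugate base A⁻ at [A⁻] = 0.0115/0.1075 = 0.107 M.
Kb = Kw/Ka = 1.0e-14/1.80e-05 = 5.556e-10; [OH⁻] = √(Kb·[A⁻]) = 7.709e-06; pOH = 5.11; pH = 14 − pOH = 8.89.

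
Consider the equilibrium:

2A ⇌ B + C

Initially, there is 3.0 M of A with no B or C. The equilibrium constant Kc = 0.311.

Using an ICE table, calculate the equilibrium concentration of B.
[B] = 0.791 M

ICE: [A] = 3.0 − 2x, [B] = [C] = x.
Kc = x²/(3.0 − 2x)² = 0.311 ⇒ √Kc = x/(3.0 − 2x).
x = √0.311·3.0/(1 + 2√0.311) = 0.55767·3.0/2.1153 = 0.7909.
[B] = x = 0.791 M.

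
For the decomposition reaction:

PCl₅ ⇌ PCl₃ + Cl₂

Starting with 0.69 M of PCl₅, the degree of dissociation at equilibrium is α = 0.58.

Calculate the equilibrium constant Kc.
K_c = 0.5527

x = α·[A]₀ = 0.58 × 0.69 = 0.4002 M dissociated.
At eq: [PCl₅] = 0.69 − 0.4002 = 0.2898 M; [PCl₃] = [Cl₂] = x = 0.4002 M.
Kc = [PCl₃][Cl₂]/[PCl₅] = (0.4002)²/0.2898 = 0.5527.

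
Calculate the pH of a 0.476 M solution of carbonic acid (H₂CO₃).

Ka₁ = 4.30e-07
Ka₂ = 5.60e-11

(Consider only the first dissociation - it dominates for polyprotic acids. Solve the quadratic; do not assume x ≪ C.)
pH = 3.34

x² + Ka₁·x − Ka₁·C = 0 with Ka₁ = 4.30e-07, C = 0.476.
x = (−Ka₁ + √(Ka₁² + 4·Ka₁·C))/2 = 4.5220e-04 M, so pH = 3.34.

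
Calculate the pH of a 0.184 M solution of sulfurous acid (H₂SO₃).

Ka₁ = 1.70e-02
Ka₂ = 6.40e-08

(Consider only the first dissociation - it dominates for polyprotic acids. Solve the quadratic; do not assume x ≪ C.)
pH = 1.32

x² + Ka₁·x − Ka₁·C = 0 with Ka₁ = 1.70e-02, C = 0.184.
x = (−Ka₁ + √(Ka₁² + 4·Ka₁·C))/2 = 4.8071e-02 M, so pH = 1.32.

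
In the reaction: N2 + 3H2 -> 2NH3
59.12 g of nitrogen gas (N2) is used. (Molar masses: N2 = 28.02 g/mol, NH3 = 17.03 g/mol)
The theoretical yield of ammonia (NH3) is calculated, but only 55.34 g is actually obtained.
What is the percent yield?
Moles of N2 = 59.12 g ÷ 28.02 g/mol = 2.10992 mol
Mole ratio: 2 mol NH3 / 1 mol N2
Moles of NH3 = 2.10992 × (2/1) = 4.21984 mol
Theoretical yield = 4.21984 mol × 17.03 g/mol = 71.864 g
Actual yield = 55.34 g
Percent yield = (55.34 / 71.864) × 100% = 77.0%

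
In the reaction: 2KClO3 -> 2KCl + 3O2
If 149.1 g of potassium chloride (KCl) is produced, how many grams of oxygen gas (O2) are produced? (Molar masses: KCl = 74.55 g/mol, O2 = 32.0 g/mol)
Moles of KCl = 149.1 g ÷ 74.55 g/mol = 2 mol
Mole ratio: 3 mol O2 / 2 mol KCl
Moles of O2 = 2 × (3/2) = 3 mol
Mass of O2 = 3 mol × 32.0 g/mol = 96 g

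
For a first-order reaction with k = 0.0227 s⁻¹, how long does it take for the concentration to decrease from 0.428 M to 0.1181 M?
56.72 s

From ln[A] = ln[A]₀ - k·t: t = ln([A]₀/[A])/k = ln(0.428/0.1181)/0.0227 = ln(3.6240)/0.0227 = 1.2876/0.0227 = 56.72 s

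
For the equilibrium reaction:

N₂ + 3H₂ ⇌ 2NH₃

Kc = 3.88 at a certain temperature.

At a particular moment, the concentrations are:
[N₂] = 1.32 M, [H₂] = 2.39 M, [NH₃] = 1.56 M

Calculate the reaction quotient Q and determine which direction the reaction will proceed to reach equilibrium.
Q = 0.135, Q < K, reaction proceeds forward (toward products)

Q = ([NH₃]^2) / ([N₂] × [H₂]^3)
  = ((1.56)^2) / ((1.32)·(2.39)^3) = 2.4336/18.021 = 0.135
Since Q = 0.135 < Kc = 3.88, the reaction proceeds forward (toward products) to reach equilibrium.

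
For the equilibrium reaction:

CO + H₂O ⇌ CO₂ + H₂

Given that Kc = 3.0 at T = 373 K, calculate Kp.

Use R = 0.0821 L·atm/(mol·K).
K_p = 3.0000

Δn = (moles gaseous products) − (moles gaseous reactants) = 0
T = 373 K; RT = 0.0821 × 373 = 30.6233
Kp = Kc·(RT)^Δn = 3.0 × (30.6233)^0 = 3.0 × 1 = 3.0000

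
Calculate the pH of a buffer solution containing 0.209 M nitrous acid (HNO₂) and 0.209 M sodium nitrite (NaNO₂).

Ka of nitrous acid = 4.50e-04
pH = 3.35

pKa = -log(4.50e-04) = 3.35. pH = pKa + log([A⁻]/[HA]) = 3.35 + log(0.209/0.209)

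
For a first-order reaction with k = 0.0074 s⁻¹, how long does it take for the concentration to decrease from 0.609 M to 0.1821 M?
163.14 s

From ln[A] = ln[A]₀ - k·t: t = ln([A]₀/[A])/k = ln(0.609/0.1821)/0.0074 = ln(3.3443)/0.0074 = 1.2073/0.0074 = 163.14 s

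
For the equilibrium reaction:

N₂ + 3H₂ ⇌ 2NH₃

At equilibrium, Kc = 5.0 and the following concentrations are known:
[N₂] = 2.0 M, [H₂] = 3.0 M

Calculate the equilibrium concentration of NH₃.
[NH₃] = 16.4317 M

Kc = ([NH₃]^2) / ([N₂] × [H₂]^3) = 5.0
[NH₃]^2 = Kc · (reactant terms)/(other product terms) = 5.0 · 54 / 1 = 270
[NH₃] = (270)^(1/2) = 16.4317 M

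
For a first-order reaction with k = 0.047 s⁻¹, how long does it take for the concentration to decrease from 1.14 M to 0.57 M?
14.75 s

From ln[A] = ln[A]₀ - k·t: t = ln([A]₀/[A])/k = ln(1.14/0.57)/0.047 = ln(2.0000)/0.047 = 0.6931/0.047 = 14.75 s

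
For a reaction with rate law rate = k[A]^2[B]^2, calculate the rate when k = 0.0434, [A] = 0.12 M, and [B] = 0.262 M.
4.29e-05 M/s

rate = k·[A]^2·[B]^2 = 0.0434·(0.12)^2·(0.262)^2 = 0.0434·0.0144·0.068644 = 4.29e-05 M/s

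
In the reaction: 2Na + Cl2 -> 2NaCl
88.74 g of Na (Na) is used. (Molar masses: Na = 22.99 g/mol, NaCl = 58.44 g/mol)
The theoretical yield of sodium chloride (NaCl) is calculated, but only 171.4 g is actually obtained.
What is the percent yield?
Moles of Na = 88.74 g ÷ 22.99 g/mol = 3.85994 mol
Mole ratio: 2 mol NaCl / 2 mol Na
Moles of NaCl = 3.85994 × (2/2) = 3.85994 mol
Theoretical yield = 3.85994 mol × 58.44 g/mol = 225.57 g
Actual yield = 171.4 g
Percent yield = (171.4 / 225.57) × 100% = 76.0%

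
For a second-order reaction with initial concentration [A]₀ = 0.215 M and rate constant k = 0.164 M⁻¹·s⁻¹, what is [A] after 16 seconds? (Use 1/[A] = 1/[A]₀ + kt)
0.1375 M

1/[A] = 1/[A]₀ + k·t = 1/0.215 + (0.164)·(16) = 4.6512 + 2.6240 = 7.2752
[A] = 1/7.2752 = 0.1375 M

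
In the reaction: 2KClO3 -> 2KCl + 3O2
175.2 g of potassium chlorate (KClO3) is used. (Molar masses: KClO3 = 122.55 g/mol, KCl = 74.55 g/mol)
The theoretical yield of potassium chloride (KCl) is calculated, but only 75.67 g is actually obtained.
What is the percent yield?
Moles of KClO3 = 175.2 g ÷ 122.55 g/mol = 1.42962 mol
Mole ratio: 2 mol KCl / 2 mol KClO3
Moles of KCl = 1.42962 × (2/2) = 1.42962 mol
Theoretical yield = 1.42962 mol × 74.55 g/mol = 106.58 g
Actual yield = 75.67 g
Percent yield = (75.67 / 106.58) × 100% = 71.0%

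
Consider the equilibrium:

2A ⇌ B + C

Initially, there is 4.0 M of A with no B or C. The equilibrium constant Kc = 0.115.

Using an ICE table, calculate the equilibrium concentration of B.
[B] = 0.808 M

ICE: [A] = 4.0 − 2x, [B] = [C] = x.
Kc = x²/(4.0 − 2x)² = 0.115 ⇒ √Kc = x/(4.0 − 2x).
x = √0.115·4.0/(1 + 2√0.115) = 0.33912·4.0/1.6782 = 0.80827.
[B] = x = 0.808 M.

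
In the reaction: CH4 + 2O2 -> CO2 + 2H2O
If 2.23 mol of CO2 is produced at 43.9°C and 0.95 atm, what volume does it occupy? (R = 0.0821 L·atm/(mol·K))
T = 43.9°C + 273.15 = 317.05 K
V = nRT/P = (2.23 × 0.0821 × 317.05) / 0.95
V = 61.10 L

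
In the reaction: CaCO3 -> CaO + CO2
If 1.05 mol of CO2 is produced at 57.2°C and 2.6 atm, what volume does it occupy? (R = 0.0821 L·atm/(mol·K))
T = 57.2°C + 273.15 = 330.35 K
V = nRT/P = (1.05 × 0.0821 × 330.35) / 2.6
V = 10.95 L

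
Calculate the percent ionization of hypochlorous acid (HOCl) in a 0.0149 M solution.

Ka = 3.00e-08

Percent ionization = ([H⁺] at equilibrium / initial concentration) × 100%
Percent ionization = 0.142%

Let x = [H⁺]. Ka = x²/(C - x) ⇒ x² + (3.00e-08)x - (3.00e-08)(0.0149) = 0. x = 2.1127e-05. Percent = (2.1127e-05/0.0149) × 100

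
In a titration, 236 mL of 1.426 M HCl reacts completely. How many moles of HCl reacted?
Moles = Molarity × Volume (L)
Moles = 1.426 M × 0.236 L = 0.3365 mol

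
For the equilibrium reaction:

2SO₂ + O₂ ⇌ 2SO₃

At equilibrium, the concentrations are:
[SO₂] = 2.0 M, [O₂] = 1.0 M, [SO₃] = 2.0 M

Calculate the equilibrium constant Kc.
K_c = 1.0000

Kc = ([SO₃]^2) / ([SO₂]^2 × [O₂])
   = ((2.0)^2) / ((2.0)^2·(1.0))
   = 4 / 4 = 1.0000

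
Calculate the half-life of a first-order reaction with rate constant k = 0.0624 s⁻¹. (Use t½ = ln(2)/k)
11.11 s

t½ = ln(2)/k = 0.6931/0.0624 = 11.11 s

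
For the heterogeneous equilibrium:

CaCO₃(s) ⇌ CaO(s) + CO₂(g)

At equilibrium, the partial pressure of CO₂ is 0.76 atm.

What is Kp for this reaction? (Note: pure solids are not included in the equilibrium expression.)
K_p = 0.76

Solids (CaCO₃, CaO) have activity 1 and are excluded.
Kp = P(CO₂) = 0.76.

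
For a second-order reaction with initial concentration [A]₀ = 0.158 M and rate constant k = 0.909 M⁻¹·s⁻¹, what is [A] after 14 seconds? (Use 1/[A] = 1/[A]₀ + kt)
0.0525 M

1/[A] = 1/[A]₀ + k·t = 1/0.158 + (0.909)·(14) = 6.3291 + 12.7260 = 19.0551
[A] = 1/19.0551 = 0.0525 M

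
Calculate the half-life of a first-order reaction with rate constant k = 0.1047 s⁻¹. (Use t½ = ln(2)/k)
6.62 s

t½ = ln(2)/k = 0.6931/0.1047 = 6.62 s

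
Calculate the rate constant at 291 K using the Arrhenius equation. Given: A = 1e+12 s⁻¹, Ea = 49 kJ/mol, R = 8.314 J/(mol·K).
1.60e+03 s⁻¹

k = A·exp(-Ea/(R·T)) = 1e+12·exp(-49000/(8.314·291)) = 1e+12·exp(-20.2532) = 1e+12·1.6001e-09 = 1.60e+03 s⁻¹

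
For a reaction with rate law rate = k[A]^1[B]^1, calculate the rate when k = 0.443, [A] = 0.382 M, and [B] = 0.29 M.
0.04908 M/s

rate = k·[A]^1·[B]^1 = 0.443·(0.382)^1·(0.29)^1 = 0.443·0.382·0.29 = 0.04908 M/s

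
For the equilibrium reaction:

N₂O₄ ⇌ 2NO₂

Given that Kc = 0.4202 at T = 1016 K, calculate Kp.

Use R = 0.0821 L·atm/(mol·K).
K_p = 35.0504

Δn = (moles gaseous products) − (moles gaseous reactants) = 1
T = 1016 K; RT = 0.0821 × 1016 = 83.4136
Kp = Kc·(RT)^Δn = 0.4202 × (83.4136)^1 = 0.4202 × 83.4136 = 35.0504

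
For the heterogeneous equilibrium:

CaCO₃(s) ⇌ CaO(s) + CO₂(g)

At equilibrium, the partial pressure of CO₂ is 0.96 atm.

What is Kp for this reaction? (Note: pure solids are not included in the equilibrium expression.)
K_p = 0.96

Solids (CaCO₃, CaO) have activity 1 and are excluded.
Kp = P(CO₂) = 0.96.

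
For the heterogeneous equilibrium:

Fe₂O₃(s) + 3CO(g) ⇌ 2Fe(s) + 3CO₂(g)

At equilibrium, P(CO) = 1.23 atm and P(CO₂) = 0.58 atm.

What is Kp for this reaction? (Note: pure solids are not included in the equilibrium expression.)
K_p = 0.105

Solids (Fe₂O₃, Fe) are excluded.
Kp = P(CO₂)³/P(CO)³ = (0.58)³/(1.23)³ = 0.1951/1.861 = 0.105.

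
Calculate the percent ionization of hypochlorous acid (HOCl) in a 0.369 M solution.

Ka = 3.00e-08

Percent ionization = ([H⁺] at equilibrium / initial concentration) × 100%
Percent ionization = 0.0285%

Let x = [H⁺]. Ka = x²/(C - x) ⇒ x² + (3.00e-08)x - (3.00e-08)(0.369) = 0. x = 1.0520e-04. Percent = (1.0520e-04/0.369) × 100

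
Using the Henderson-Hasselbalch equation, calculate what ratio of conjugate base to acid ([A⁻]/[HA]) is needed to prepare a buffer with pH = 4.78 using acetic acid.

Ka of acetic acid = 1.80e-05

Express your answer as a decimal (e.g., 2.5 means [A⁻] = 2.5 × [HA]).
[A⁻]/[HA] = 1.085

pKa = −log(1.80e-05) = 4.7447. pH = pKa + log([A⁻]/[HA]). 4.78 = 4.7447 + log(ratio). log(ratio) = 4.78 − 4.7447 = 0.0353. ratio = 10^(0.0353) = 1.085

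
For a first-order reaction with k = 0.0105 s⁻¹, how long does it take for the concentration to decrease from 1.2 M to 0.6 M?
66.01 s

From ln[A] = ln[A]₀ - k·t: t = ln([A]₀/[A])/k = ln(1.2/0.6)/0.0105 = ln(2.0000)/0.0105 = 0.6931/0.0105 = 66.01 s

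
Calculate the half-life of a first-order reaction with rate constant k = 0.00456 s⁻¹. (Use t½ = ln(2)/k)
152.01 s

t½ = ln(2)/k = 0.6931/0.00456 = 152.01 s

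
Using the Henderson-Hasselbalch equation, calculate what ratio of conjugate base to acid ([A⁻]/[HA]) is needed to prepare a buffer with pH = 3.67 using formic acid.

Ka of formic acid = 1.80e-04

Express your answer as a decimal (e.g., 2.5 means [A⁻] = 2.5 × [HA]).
[A⁻]/[HA] = 0.842

pKa = −log(1.80e-04) = 3.7447. pH = pKa + log([A⁻]/[HA]). 3.67 = 3.7447 + log(ratio). log(ratio) = 3.67 − 3.7447 = -0.0747. ratio = 10^(-0.0747) = 0.842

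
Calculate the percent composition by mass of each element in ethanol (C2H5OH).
C: 52.14%, H: 13.13%, O: 34.73%

Molar mass of C2H5OH = 46.07 g/mol
% C = (2 × 12.01) / 46.07 × 100% = 24.02 / 46.07 × 100% = 52.14%
% H = (6 × 1.008) / 46.07 × 100% = 6.048 / 46.07 × 100% = 13.13%
% O = (1 × 16.0) / 46.07 × 100% = 16 / 46.07 × 100% = 34.73%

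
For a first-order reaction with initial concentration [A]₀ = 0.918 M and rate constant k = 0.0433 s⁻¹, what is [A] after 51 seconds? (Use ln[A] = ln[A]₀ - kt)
0.1009 M

ln[A] = ln[A]₀ - k·t = ln(0.918) - (0.0433)·(51) = -0.0856 - 2.2083 = -2.2939
[A] = e^(-2.2939) = 0.1009 M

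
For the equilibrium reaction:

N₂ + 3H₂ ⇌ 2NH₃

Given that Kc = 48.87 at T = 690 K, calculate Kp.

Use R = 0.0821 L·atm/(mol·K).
K_p = 0.0152

Δn = (moles gaseous products) − (moles gaseous reactants) = -2
T = 690 K; RT = 0.0821 × 690 = 56.649
Kp = Kc·(RT)^Δn = 48.87 × (56.649)^-2 = 48.87 × 0.000311613 = 0.0152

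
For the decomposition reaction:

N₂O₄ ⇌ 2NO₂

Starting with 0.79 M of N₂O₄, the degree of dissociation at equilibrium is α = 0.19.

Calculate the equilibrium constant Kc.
K_c = 0.1408

x = α·[A]₀ = 0.19 × 0.79 = 0.1501 M dissociated.
At eq: [N₂O₄] = 0.79 − 0.1501 = 0.6399 M; [NO₂] = 2x = 0.3002 M.
Kc = [NO₂]²/[N₂O₄] = (0.3002)²/0.6399 = 0.1408.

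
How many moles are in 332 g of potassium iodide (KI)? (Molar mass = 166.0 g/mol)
Moles = 332 g ÷ 166.0 g/mol = 2 mol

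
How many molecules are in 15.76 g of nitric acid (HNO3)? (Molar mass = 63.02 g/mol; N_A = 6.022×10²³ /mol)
Moles = 15.76 g ÷ 63.02 g/mol = 0.250079 mol
Molecules = 0.250079 mol × 6.022×10²³ /mol = 1.506e+23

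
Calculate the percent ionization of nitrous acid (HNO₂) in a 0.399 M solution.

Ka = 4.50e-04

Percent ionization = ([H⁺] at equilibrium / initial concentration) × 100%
Percent ionization = 3.3%

Let x = [H⁺]. Ka = x²/(C - x) ⇒ x² + (4.50e-04)x - (4.50e-04)(0.399) = 0. x = 1.3177e-02. Percent = (1.3177e-02/0.399) × 100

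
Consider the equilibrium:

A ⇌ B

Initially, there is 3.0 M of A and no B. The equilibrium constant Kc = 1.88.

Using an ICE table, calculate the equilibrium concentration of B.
[B] = 1.958 M

ICE: [A] = 3.0 − x, [B] = x.
Kc = x/(3.0 − x) = 1.88 ⇒ x = 1.88·3.0/(1 + 1.88) = 5.64/2.88 = 1.958.
[B] = x = 1.958 M.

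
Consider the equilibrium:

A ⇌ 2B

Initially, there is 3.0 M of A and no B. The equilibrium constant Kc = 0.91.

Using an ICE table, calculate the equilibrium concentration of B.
[B] = 1.440 M

ICE: [A] = 3.0 − x, [B] = 2x.
Kc = (2x)²/(3.0 − x) = 0.91 ⇒ 4x² + 0.91x − 2.73 = 0.
x = (−0.91 + √(0.91² + 4·4·2.73))/(2·4) = (−0.91 + √44.508)/8 = 0.72018.
[B] = 2x = 1.440 M.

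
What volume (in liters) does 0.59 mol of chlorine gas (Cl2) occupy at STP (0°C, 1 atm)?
At STP, 1 mol of gas occupies 22.4 L
Volume = 0.59 mol × 22.4 L/mol = 13.22 L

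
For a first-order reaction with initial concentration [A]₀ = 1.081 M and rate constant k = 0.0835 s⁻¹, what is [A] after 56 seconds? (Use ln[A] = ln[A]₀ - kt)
0.0101 M

ln[A] = ln[A]₀ - k·t = ln(1.081) - (0.0835)·(56) = 0.0779 - 4.6760 = -4.5981
[A] = e^(-4.5981) = 0.0101 M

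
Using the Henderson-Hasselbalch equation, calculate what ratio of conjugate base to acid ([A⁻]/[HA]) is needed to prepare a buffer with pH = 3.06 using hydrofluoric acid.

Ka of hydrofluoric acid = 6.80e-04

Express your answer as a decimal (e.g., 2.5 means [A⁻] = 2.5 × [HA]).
[A⁻]/[HA] = 0.781

pKa = −log(6.80e-04) = 3.1675. pH = pKa + log([A⁻]/[HA]). 3.06 = 3.1675 + log(ratio). log(ratio) = 3.06 − 3.1675 = -0.1075. ratio = 10^(-0.1075) = 0.781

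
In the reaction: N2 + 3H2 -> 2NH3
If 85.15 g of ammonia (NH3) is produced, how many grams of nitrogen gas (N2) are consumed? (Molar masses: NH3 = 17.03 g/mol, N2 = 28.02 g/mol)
Moles of NH3 = 85.15 g ÷ 17.03 g/mol = 5 mol
Mole ratio: 1 mol N2 / 2 mol NH3
Moles of N2 = 5 × (1/2) = 2.5 mol
Mass of N2 = 2.5 mol × 28.02 g/mol = 70.05 g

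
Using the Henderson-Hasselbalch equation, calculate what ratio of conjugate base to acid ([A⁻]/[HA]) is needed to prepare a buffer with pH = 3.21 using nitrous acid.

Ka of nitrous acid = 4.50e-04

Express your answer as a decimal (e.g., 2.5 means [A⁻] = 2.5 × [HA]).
[A⁻]/[HA] = 0.730

pKa = −log(4.50e-04) = 3.3468. pH = pKa + log([A⁻]/[HA]). 3.21 = 3.3468 + log(ratio). log(ratio) = 3.21 − 3.3468 = -0.1368. ratio = 10^(-0.1368) = 0.730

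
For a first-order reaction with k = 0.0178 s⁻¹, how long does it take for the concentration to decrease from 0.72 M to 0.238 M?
62.19 s

From ln[A] = ln[A]₀ - k·t: t = ln([A]₀/[A])/k = ln(0.72/0.238)/0.0178 = ln(3.0252)/0.0178 = 1.1070/0.0178 = 62.19 s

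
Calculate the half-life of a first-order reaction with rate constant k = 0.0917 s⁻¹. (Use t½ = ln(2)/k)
7.56 s

t½ = ln(2)/k = 0.6931/0.0917 = 7.56 s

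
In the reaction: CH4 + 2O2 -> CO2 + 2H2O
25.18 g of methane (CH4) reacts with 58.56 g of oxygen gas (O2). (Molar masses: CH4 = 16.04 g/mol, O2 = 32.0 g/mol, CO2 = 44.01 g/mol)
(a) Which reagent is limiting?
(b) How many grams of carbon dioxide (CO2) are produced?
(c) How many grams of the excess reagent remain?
(a) O2, (b) 40.27 g, (c) 10.5 g

Moles of CH4 = 25.18 g ÷ 16.04 g/mol = 1.56983 mol
Moles of O2 = 58.56 g ÷ 32.0 g/mol = 1.83 mol
Moles ÷ coefficient: CH4: 1.56983/1 = 1.57, O2: 1.83/2 = 0.915
(a) O2 has the smaller value, so O2 is the limiting reagent.
(b) Moles of CO2 = 1.83 mol O2 × (1/2) = 0.915 mol; mass = 0.915 mol × 44.01 g/mol = 40.27 g
(c) CH4 consumed = 1.83 × (1/2) = 0.915 mol; remaining = 1.56983 − 0.915 = 0.654825 mol; mass = 0.654825 mol × 16.04 g/mol = 10.5 g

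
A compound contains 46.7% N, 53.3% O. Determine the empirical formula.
Moles of N = 46.7 g / 14.01 g/mol = 3.333 mol
Moles of O = 53.3 g / 16.0 g/mol = 3.331 mol

Smallest moles = 3.331
Divide all by smallest:
N: 3.333 / 3.331 = 1.00
O: 3.331 / 3.331 = 1.00

Empirical formula: NO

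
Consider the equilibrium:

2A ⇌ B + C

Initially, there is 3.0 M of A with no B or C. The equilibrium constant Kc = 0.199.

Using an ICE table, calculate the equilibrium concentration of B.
[B] = 0.707 M

ICE: [A] = 3.0 − 2x, [B] = [C] = x.
Kc = x²/(3.0 − 2x)² = 0.199 ⇒ √Kc = x/(3.0 − 2x).
x = √0.199·3.0/(1 + 2√0.199) = 0.44609·3.0/1.8922 = 0.70727.
[B] = x = 0.707 M.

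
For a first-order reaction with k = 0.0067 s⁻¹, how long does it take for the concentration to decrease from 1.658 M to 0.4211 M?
204.55 s

From ln[A] = ln[A]₀ - k·t: t = ln([A]₀/[A])/k = ln(1.658/0.4211)/0.0067 = ln(3.9373)/0.0067 = 1.3705/0.0067 = 204.55 s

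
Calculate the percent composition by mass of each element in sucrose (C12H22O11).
C: 42.10%, H: 6.48%, O: 51.42%

Molar mass of C12H22O11 = 342.3 g/mol
% C = (12 × 12.01) / 342.3 × 100% = 144.12 / 342.3 × 100% = 42.10%
% H = (22 × 1.008) / 342.3 × 100% = 22.176 / 342.3 × 100% = 6.48%
% O = (11 × 16.0) / 342.3 × 100% = 176 / 342.3 × 100% = 51.42%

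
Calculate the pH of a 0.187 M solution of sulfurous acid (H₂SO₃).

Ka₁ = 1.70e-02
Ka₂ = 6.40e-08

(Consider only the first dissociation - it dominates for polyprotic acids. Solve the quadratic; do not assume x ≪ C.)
pH = 1.31

x² + Ka₁·x − Ka₁·C = 0 with Ka₁ = 1.70e-02, C = 0.187.
x = (−Ka₁ + √(Ka₁² + 4·Ka₁·C))/2 = 4.8520e-02 M, so pH = 1.31.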